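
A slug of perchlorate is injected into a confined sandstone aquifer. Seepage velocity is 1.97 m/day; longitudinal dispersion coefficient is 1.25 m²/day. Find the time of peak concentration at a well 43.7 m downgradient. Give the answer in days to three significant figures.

21.9 days

For the 1D instantaneous-source solution, setting ∂C/∂t = 0 at fixed x gives v²t² + 2Dt − x² = 0, so t = (√(D² + v²x²) − D)/v².
√(D² + v²x²) = √(1.25² + 1.97² × 43.7²) = 86.10; v² = 3.8809.
t = (86.10 − 1.25)/3.8809 = 21.9 days (vs. the pure-advection estimate x/v = 22.2 d).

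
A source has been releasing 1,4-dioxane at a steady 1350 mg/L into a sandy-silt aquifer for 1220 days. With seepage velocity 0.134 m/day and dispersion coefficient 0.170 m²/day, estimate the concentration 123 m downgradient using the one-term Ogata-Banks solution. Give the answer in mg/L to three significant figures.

1320 mg/L

For a continuous step input, C/C₀ ≈ ½·erfc((x−vt)/(2√(Dt))).
vt = 0.134 × 1220 = 163.48 m and 2√(Dt) = 2√(0.170 × 1220) = 28.80 m.
Argument (x−vt)/(2√(Dt)) = (123 − 163.48)/28.80 = -1.406; ½·erfc(-1.406) = 0.9766.
C = 1350 × 0.9766 = 1320 mg/L.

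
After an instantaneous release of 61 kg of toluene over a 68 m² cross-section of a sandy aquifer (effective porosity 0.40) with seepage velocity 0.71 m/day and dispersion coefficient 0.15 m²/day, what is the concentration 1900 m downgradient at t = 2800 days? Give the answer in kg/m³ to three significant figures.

For an instantaneous plane source, C(x,t) = M/(n_e·A·√(4πDt)) · exp(−(x−vt)²/(4Dt)), with n_e·A the pore (flow) area.
Plume center vt = 0.71 × 2800 = 1988 m, so the well at 1900 m is 88 m upgradient of the peak.
√(4πDt) = 72.65 m, giving peak height M/(n_e·A·√(4πDt)) = 61/(0.40 × 68 × 72.65) = 0.03087 kg/m³.
(x−vt)²/(4Dt) = (-88)²/(4 × 0.15 × 2800) = 4.610; exp(−4.610) = 0.009952.
C = 0.03087 × 0.009952 = 0.000307 kg/m³.

0.000307 kg/m³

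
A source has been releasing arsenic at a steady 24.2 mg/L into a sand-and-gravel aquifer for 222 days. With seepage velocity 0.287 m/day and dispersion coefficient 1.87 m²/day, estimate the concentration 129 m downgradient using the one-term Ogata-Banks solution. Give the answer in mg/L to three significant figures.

For a continuous step input, C/C₀ ≈ ½·erfc((x−vt)/(2√(Dt))).
vt = 0.287 × 222 = 63.714 m and 2√(Dt) = 2√(1.87 × 222) = 40.75 m.
Argument (x−vt)/(2√(Dt)) = (129 − 63.714)/40.75 = 1.602; ½·erfc(1.602) = 0.01174.
C = 24.2 × 0.01174 = 0.284 mg/L.

0.284 mg/L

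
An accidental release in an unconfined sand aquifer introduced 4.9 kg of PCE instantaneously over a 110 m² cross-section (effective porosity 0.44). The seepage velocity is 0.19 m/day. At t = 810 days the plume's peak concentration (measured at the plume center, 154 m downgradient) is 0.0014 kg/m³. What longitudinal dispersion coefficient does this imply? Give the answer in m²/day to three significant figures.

At the plume center C_max = M/(n_e·A·√(4πDt)), so D = M²/(4πt·(n_e·A·C_max)²).
n_e·A·C_max = 0.44 × 110 × 0.0014 = 0.06776 kg/m.
D = 4.9²/(4π × 810 × 0.06776²) = 0.514 m²/day.

0.514 m²/day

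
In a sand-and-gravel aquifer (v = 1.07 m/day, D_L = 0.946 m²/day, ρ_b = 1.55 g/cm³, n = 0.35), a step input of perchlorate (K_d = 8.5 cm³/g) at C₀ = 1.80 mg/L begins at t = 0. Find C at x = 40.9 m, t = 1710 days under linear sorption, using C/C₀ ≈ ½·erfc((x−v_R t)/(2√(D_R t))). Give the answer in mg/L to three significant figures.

1.37 mg/L

Retardation factor R = 1 + ρ_b·K_d/n = 1 + 1.55 × 8.5/0.35 = 38.64.
Sorption retards both mechanisms: v_R = v/R = 0.02769 m/day, D_R = D/R = 0.02448 m²/day.
v_R·t = 0.02769 × 1710 = 47.3499 m; 2√(D_R t) = 12.94 m; argument = (40.9 − 47.3499)/12.94 = -0.4984.
C = C₀ × ½·erfc(-0.4984) = 1.80 × 0.7595 = 1.37 mg/L.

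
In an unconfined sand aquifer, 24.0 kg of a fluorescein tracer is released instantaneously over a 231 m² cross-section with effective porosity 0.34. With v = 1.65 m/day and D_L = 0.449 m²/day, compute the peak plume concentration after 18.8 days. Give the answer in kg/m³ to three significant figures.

The peak of an instantaneous 1D plume sits at x = vt; there the Gaussian factor is 1 and C_max = M/(n_e·A·√(4πDt)), where n_e·A is the pore area the mass is dissolved in.
√(4πDt) = √(4π × 0.449 × 18.8) = 10.30 m, so C_max = 24.0/(0.34 × 231 × 10.30) = 0.0297 kg/m³.

0.0297 kg/m³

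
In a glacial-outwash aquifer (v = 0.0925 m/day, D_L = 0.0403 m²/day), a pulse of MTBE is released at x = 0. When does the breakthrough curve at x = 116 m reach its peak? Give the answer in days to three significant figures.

1250 days

For the 1D instantaneous-source solution, setting ∂C/∂t = 0 at fixed x gives v²t² + 2Dt − x² = 0, so t = (√(D² + v²x²) − D)/v².
√(D² + v²x²) = √(0.0403² + 0.0925² × 116²) = 10.73; v² = 0.00855625.
t = (10.73 − 0.0403)/0.00855625 = 1250 days (vs. the pure-advection estimate x/v = 1250 d).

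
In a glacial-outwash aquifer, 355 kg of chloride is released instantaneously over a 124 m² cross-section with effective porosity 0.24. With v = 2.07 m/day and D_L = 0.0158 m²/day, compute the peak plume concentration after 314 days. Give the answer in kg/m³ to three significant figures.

The peak of an instantaneous 1D plume sits at x = vt; there the Gaussian factor is 1 and C_max = M/(n_e·A·√(4πDt)), where n_e·A is the pore area the mass is dissolved in.
√(4πDt) = √(4π × 0.0158 × 314) = 7.896 m, so C_max = 355/(0.24 × 124 × 7.896) = 1.51 kg/m³.

1.51 kg/m³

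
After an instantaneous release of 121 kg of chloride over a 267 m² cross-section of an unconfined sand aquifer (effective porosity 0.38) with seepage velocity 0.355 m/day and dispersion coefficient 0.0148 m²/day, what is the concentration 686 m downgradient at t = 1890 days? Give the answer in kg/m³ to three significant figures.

For an instantaneous plane source, C(x,t) = M/(n_e·A·√(4πDt)) · exp(−(x−vt)²/(4Dt)), with n_e·A the pore (flow) area.
Plume center vt = 0.355 × 1890 = 670.95 m, so the well at 686 m is 15.05 m downgradient of the peak.
√(4πDt) = 18.75 m, giving peak height M/(n_e·A·√(4πDt)) = 121/(0.38 × 267 × 18.75) = 0.06360 kg/m³.
(x−vt)²/(4Dt) = (15.05)²/(4 × 0.0148 × 1890) = 2.024; exp(−2.024) = 0.1321.
C = 0.06360 × 0.1321 = 0.00840 kg/m³.

0.00840 kg/m³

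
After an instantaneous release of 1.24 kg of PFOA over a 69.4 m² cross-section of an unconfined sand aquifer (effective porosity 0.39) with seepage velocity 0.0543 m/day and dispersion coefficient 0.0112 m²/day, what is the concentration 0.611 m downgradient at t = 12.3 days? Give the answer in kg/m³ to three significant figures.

For an instantaneous plane source, C(x,t) = M/(n_e·A·√(4πDt)) · exp(−(x−vt)²/(4Dt)), with n_e·A the pore (flow) area.
Plume center vt = 0.0543 × 12.3 = 0.66789 m, so the well at 0.611 m is 0.05689 m upgradient of the peak.
√(4πDt) = 1.316 m, giving peak height M/(n_e·A·√(4πDt)) = 1.24/(0.39 × 69.4 × 1.316) = 0.03481 kg/m³.
(x−vt)²/(4Dt) = (-0.05689)²/(4 × 0.0112 × 12.3) = 0.005873; exp(−0.005873) = 0.9941.
C = 0.03481 × 0.9941 = 0.0346 kg/m³.

0.0346 kg/m³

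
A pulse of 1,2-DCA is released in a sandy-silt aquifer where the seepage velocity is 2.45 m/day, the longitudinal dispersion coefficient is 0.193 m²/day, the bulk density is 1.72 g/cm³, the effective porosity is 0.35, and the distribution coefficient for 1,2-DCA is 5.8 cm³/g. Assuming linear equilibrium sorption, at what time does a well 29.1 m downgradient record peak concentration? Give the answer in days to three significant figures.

Retardation factor R = 1 + ρ_b·K_d/n = 1 + 1.72 × 5.8/0.35 = 29.50.
Sorption retards both mechanisms: v_R = v/R = 0.08305 m/day, D_R = D/R = 0.006542 m²/day.
Peak time from v_R²t² + 2D_R t − x² = 0: t = (√(D_R² + v_R²x²) − D_R)/v_R².
√(D_R² + v_R²x²) = √(0.006542² + 0.08305² × 29.1²) = 2.417; v_R² = 0.006897.
t = (2.417 − 0.006542)/0.006897 = 349 days.

349 days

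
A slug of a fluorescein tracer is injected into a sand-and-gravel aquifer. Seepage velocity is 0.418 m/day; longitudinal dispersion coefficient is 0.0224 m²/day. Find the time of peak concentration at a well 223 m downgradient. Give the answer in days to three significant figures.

For the 1D instantaneous-source solution, setting ∂C/∂t = 0 at fixed x gives v²t² + 2Dt − x² = 0, so t = (√(D² + v²x²) − D)/v².
√(D² + v²x²) = √(0.0224² + 0.418² × 223²) = 93.21; v² = 0.174724.
t = (93.21 − 0.0224)/0.174724 = 533 days (vs. the pure-advection estimate x/v = 533 d).

533 days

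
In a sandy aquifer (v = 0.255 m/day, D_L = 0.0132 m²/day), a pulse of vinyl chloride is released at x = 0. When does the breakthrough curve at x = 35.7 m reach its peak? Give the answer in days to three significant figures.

For the 1D instantaneous-source solution, setting ∂C/∂t = 0 at fixed x gives v²t² + 2Dt − x² = 0, so t = (√(D² + v²x²) − D)/v².
√(D² + v²x²) = √(0.0132² + 0.255² × 35.7²) = 9.104; v² = 0.065025.
t = (9.104 − 0.0132)/0.065025 = 140 days (vs. the pure-advection estimate x/v = 140 d).

140 days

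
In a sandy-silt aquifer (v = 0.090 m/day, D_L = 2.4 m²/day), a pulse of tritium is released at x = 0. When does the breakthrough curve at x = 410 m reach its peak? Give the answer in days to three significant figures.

For the 1D instantaneous-source solution, setting ∂C/∂t = 0 at fixed x gives v²t² + 2Dt − x² = 0, so t = (√(D² + v²x²) − D)/v².
√(D² + v²x²) = √(2.4² + 0.090² × 410²) = 36.98; v² = 0.0081.
t = (36.98 − 2.4)/0.0081 = 4270 days (vs. the pure-advection estimate x/v = 4560 d).

4270 days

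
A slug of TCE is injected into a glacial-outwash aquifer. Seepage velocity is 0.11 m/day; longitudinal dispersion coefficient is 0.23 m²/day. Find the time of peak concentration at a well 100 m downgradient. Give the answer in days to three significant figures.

890 days

For the 1D instantaneous-source solution, setting ∂C/∂t = 0 at fixed x gives v²t² + 2Dt − x² = 0, so t = (√(D² + v²x²) − D)/v².
√(D² + v²x²) = √(0.23² + 0.11² × 100²) = 11.00; v² = 0.0121.
t = (11.00 − 0.23)/0.0121 = 890 days (vs. the pure-advection estimate x/v = 909 d).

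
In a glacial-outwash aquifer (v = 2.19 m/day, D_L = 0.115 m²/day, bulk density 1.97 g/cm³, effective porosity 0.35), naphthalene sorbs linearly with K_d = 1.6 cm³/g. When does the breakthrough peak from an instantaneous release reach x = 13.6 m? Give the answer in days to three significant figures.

61.9 days

Retardation factor R = 1 + ρ_b·K_d/n = 1 + 1.97 × 1.6/0.35 = 10.01.
Sorption retards both mechanisms: v_R = v/R = 0.2188 m/day, D_R = D/R = 0.01149 m²/day.
Peak time from v_R²t² + 2D_R t − x² = 0: t = (√(D_R² + v_R²x²) − D_R)/v_R².
√(D_R² + v_R²x²) = √(0.01149² + 0.2188² × 13.6²) = 2.976; v_R² = 0.04787.
t = (2.976 − 0.01149)/0.04787 = 61.9 days.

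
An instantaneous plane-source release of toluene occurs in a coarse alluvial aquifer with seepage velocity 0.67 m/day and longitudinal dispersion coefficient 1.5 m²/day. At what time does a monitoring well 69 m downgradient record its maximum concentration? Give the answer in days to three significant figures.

99.7 days

For the 1D instantaneous-source solution, setting ∂C/∂t = 0 at fixed x gives v²t² + 2Dt − x² = 0, so t = (√(D² + v²x²) − D)/v².
√(D² + v²x²) = √(1.5² + 0.67² × 69²) = 46.25; v² = 0.4489.
t = (46.25 − 1.5)/0.4489 = 99.7 days (vs. the pure-advection estimate x/v = 103 d).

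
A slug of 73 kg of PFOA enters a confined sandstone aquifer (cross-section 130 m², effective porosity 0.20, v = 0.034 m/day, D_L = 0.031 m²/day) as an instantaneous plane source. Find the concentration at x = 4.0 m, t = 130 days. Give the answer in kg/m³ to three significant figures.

0.390 kg/m³

For an instantaneous plane source, C(x,t) = M/(n_e·A·√(4πDt)) · exp(−(x−vt)²/(4Dt)), with n_e·A the pore (flow) area.
Plume center vt = 0.034 × 130 = 4.42 m, so the well at 4.0 m is 0.42 m upgradient of the peak.
√(4πDt) = 7.116 m, giving peak height M/(n_e·A·√(4πDt)) = 73/(0.20 × 130 × 7.116) = 0.3946 kg/m³.
(x−vt)²/(4Dt) = (-0.42)²/(4 × 0.031 × 130) = 0.01094; exp(−0.01094) = 0.9891.
C = 0.3946 × 0.9891 = 0.390 kg/m³.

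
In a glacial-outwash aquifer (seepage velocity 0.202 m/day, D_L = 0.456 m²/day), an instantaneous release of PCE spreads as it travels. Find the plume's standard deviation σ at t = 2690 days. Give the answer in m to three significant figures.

49.5 m

Dispersive spreading gives a Gaussian with σ² = 2Dt; advection only shifts the center.
σ = √(2 × 0.456 × 2690) = 49.5 m.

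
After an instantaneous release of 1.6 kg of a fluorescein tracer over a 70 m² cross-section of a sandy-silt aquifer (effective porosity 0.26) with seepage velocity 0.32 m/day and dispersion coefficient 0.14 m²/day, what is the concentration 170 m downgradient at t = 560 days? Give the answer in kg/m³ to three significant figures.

0.00214 kg/m³

For an instantaneous plane source, C(x,t) = M/(n_e·A·√(4πDt)) · exp(−(x−vt)²/(4Dt)), with n_e·A the pore (flow) area.
Plume center vt = 0.32 × 560 = 179.2 m, so the well at 170 m is 9.2 m upgradient of the peak.
√(4πDt) = 31.39 m, giving peak height M/(n_e·A·√(4πDt)) = 1.6/(0.26 × 70 × 31.39) = 0.002801 kg/m³.
(x−vt)²/(4Dt) = (-9.2)²/(4 × 0.14 × 560) = 0.2699; exp(−0.2699) = 0.7635.
C = 0.002801 × 0.7635 = 0.00214 kg/m³.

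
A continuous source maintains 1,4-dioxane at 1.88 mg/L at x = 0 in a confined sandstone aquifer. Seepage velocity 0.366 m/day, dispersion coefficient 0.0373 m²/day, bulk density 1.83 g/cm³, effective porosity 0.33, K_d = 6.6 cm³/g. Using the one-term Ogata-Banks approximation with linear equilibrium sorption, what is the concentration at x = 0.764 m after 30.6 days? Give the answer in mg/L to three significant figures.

Retardation factor R = 1 + ρ_b·K_d/n = 1 + 1.83 × 6.6/0.33 = 37.60.
Sorption retards both mechanisms: v_R = v/R = 0.009734 m/day, D_R = D/R = 0.0009920 m²/day.
v_R·t = 0.009734 × 30.6 = 0.2978604 m; 2√(D_R t) = 0.3485 m; argument = (0.764 − 0.2978604)/0.3485 = 1.338.
C = C₀ × ½·erfc(1.338) = 1.88 × 0.02923 = 0.0550 mg/L.

0.0550 mg/L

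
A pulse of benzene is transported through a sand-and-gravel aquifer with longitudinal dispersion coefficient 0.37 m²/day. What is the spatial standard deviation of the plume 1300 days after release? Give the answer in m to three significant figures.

Dispersive spreading gives a Gaussian with σ² = 2Dt; advection only shifts the center.
σ = √(2 × 0.37 × 1300) = 31.0 m.

31.0 m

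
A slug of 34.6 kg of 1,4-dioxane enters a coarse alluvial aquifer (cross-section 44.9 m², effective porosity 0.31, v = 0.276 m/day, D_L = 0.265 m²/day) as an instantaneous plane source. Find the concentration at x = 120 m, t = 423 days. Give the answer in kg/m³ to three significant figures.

0.0647 kg/m³

For an instantaneous plane source, C(x,t) = M/(n_e·A·√(4πDt)) · exp(−(x−vt)²/(4Dt)), with n_e·A the pore (flow) area.
Plume center vt = 0.276 × 423 = 116.748 m, so the well at 120 m is 3.252 m downgradient of the peak.
√(4πDt) = 37.53 m, giving peak height M/(n_e·A·√(4πDt)) = 34.6/(0.31 × 44.9 × 37.53) = 0.06624 kg/m³.
(x−vt)²/(4Dt) = (3.252)²/(4 × 0.265 × 423) = 0.02359; exp(−0.02359) = 0.9767.
C = 0.06624 × 0.9767 = 0.0647 kg/m³.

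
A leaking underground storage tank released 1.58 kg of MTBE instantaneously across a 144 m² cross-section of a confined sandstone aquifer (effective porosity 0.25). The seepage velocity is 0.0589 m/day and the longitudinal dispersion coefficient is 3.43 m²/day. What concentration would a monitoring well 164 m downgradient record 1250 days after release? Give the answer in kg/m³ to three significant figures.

0.000117 kg/m³

For an instantaneous plane source, C(x,t) = M/(n_e·A·√(4πDt)) · exp(−(x−vt)²/(4Dt)), with n_e·A the pore (flow) area.
Plume center vt = 0.0589 × 1250 = 73.625 m, so the well at 164 m is 90.375 m downgradient of the peak.
√(4πDt) = 232.1 m, giving peak height M/(n_e·A·√(4πDt)) = 1.58/(0.25 × 144 × 232.1) = 0.0001891 kg/m³.
(x−vt)²/(4Dt) = (90.375)²/(4 × 3.43 × 1250) = 0.4762; exp(−0.4762) = 0.6211.
C = 0.0001891 × 0.6211 = 0.000117 kg/m³.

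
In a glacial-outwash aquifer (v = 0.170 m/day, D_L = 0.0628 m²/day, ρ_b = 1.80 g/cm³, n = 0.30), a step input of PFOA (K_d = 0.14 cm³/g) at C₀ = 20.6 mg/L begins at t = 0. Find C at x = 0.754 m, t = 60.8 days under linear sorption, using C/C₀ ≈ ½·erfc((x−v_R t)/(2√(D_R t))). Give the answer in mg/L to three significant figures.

Retardation factor R = 1 + ρ_b·K_d/n = 1 + 1.80 × 0.14/0.30 = 1.840.
Sorption retards both mechanisms: v_R = v/R = 0.09239 m/day, D_R = D/R = 0.03413 m²/day.
v_R·t = 0.09239 × 60.8 = 5.617312 m; 2√(D_R t) = 2.881 m; argument = (0.754 − 5.617312)/2.881 = -1.688.
C = C₀ × ½·erfc(-1.688) = 20.6 × 0.9915 = 20.4 mg/L.

20.4 mg/L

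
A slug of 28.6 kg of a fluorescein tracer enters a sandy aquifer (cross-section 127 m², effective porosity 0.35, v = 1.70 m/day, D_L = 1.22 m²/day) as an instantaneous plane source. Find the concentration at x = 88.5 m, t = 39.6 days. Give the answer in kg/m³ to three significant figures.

0.00256 kg/m³

For an instantaneous plane source, C(x,t) = M/(n_e·A·√(4πDt)) · exp(−(x−vt)²/(4Dt)), with n_e·A the pore (flow) area.
Plume center vt = 1.70 × 39.6 = 67.32 m, so the well at 88.5 m is 21.18 m downgradient of the peak.
√(4πDt) = 24.64 m, giving peak height M/(n_e·A·√(4πDt)) = 28.6/(0.35 × 127 × 24.64) = 0.02611 kg/m³.
(x−vt)²/(4Dt) = (21.18)²/(4 × 1.22 × 39.6) = 2.321; exp(−2.321) = 0.09818.
C = 0.02611 × 0.09818 = 0.00256 kg/m³.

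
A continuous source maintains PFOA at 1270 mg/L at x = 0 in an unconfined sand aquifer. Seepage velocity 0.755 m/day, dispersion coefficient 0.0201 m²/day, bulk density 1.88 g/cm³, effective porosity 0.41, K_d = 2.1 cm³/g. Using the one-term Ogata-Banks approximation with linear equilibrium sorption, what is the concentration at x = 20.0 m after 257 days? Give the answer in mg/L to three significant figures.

48.7 mg/L

Retardation factor R = 1 + ρ_b·K_d/n = 1 + 1.88 × 2.1/0.41 = 10.63.
Sorption retards both mechanisms: v_R = v/R = 0.07103 m/day, D_R = D/R = 0.001891 m²/day.
v_R·t = 0.07103 × 257 = 18.25471 m; 2√(D_R t) = 1.394 m; argument = (20.0 − 18.25471)/1.394 = 1.252.
C = C₀ × ½·erfc(1.252) = 1270 × 0.03831 = 48.7 mg/L.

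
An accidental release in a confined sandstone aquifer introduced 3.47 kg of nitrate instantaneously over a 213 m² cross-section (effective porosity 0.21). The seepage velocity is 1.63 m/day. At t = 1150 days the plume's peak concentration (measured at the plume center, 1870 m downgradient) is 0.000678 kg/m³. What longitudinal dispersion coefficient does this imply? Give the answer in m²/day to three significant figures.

0.906 m²/day

At the plume center C_max = M/(n_e·A·√(4πDt)), so D = M²/(4πt·(n_e·A·C_max)²).
n_e·A·C_max = 0.21 × 213 × 0.000678 = 0.03033 kg/m.
D = 3.47²/(4π × 1150 × 0.03033²) = 0.906 m²/day.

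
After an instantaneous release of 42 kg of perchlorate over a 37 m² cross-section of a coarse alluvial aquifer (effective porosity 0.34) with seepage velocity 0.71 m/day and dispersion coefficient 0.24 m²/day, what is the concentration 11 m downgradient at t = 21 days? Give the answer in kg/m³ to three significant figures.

For an instantaneous plane source, C(x,t) = M/(n_e·A·√(4πDt)) · exp(−(x−vt)²/(4Dt)), with n_e·A the pore (flow) area.
Plume center vt = 0.71 × 21 = 14.91 m, so the well at 11 m is 3.91 m upgradient of the peak.
√(4πDt) = 7.958 m, giving peak height M/(n_e·A·√(4πDt)) = 42/(0.34 × 37 × 7.958) = 0.4195 kg/m³.
(x−vt)²/(4Dt) = (-3.91)²/(4 × 0.24 × 21) = 0.7583; exp(−0.7583) = 0.4685.
C = 0.4195 × 0.4685 = 0.197 kg/m³.

0.197 kg/m³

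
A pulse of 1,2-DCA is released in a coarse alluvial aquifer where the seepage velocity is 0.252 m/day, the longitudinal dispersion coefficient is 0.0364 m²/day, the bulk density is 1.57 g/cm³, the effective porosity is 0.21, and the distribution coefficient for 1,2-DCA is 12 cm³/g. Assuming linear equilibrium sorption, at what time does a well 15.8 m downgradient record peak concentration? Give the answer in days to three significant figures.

5640 days

Retardation factor R = 1 + ρ_b·K_d/n = 1 + 1.57 × 12/0.21 = 90.71.
Sorption retards both mechanisms: v_R = v/R = 0.002778 m/day, D_R = D/R = 0.0004013 m²/day.
Peak time from v_R²t² + 2D_R t − x² = 0: t = (√(D_R² + v_R²x²) − D_R)/v_R².
√(D_R² + v_R²x²) = √(0.0004013² + 0.002778² × 15.8²) = 0.04389; v_R² = 7.717e-06.
t = (0.04389 − 0.0004013)/7.717e-06 = 5640 days.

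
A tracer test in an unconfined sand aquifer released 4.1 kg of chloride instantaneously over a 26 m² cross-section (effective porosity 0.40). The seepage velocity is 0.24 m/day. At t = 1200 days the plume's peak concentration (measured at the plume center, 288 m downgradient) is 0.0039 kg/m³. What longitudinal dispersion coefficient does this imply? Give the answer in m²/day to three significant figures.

At the plume center C_max = M/(n_e·A·√(4πDt)), so D = M²/(4πt·(n_e·A·C_max)²).
n_e·A·C_max = 0.40 × 26 × 0.0039 = 0.04056 kg/m.
D = 4.1²/(4π × 1200 × 0.04056²) = 0.678 m²/day.

0.678 m²/day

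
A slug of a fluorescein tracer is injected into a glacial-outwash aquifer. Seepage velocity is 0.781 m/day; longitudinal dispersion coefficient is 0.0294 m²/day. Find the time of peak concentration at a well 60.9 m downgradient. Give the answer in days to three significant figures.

For the 1D instantaneous-source solution, setting ∂C/∂t = 0 at fixed x gives v²t² + 2Dt − x² = 0, so t = (√(D² + v²x²) − D)/v².
√(D² + v²x²) = √(0.0294² + 0.781² × 60.9²) = 47.56; v² = 0.609961.
t = (47.56 − 0.0294)/0.609961 = 77.9 days (vs. the pure-advection estimate x/v = 78.0 d).

77.9 days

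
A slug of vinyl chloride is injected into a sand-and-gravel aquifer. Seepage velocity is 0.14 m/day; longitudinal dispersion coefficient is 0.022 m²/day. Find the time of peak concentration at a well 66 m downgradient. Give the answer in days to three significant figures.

470 days

For the 1D instantaneous-source solution, setting ∂C/∂t = 0 at fixed x gives v²t² + 2Dt − x² = 0, so t = (√(D² + v²x²) − D)/v².
√(D² + v²x²) = √(0.022² + 0.14² × 66²) = 9.240; v² = 0.0196.
t = (9.240 − 0.022)/0.0196 = 470 days (vs. the pure-advection estimate x/v = 471 d).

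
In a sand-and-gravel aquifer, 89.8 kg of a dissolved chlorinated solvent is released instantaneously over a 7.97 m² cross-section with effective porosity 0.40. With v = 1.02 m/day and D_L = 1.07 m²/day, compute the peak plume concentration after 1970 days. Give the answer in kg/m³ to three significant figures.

The peak of an instantaneous 1D plume sits at x = vt; there the Gaussian factor is 1 and C_max = M/(n_e·A·√(4πDt)), where n_e·A is the pore area the mass is dissolved in.
√(4πDt) = √(4π × 1.07 × 1970) = 162.8 m, so C_max = 89.8/(0.40 × 7.97 × 162.8) = 0.173 kg/m³.

0.173 kg/m³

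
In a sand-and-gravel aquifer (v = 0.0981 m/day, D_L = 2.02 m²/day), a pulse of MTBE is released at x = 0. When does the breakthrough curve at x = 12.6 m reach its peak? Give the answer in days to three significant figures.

For the 1D instantaneous-source solution, setting ∂C/∂t = 0 at fixed x gives v²t² + 2Dt − x² = 0, so t = (√(D² + v²x²) − D)/v².
√(D² + v²x²) = √(2.02² + 0.0981² × 12.6²) = 2.368; v² = 0.00962361.
t = (2.368 − 2.02)/0.00962361 = 36.2 days (vs. the pure-advection estimate x/v = 128 d).

36.2 days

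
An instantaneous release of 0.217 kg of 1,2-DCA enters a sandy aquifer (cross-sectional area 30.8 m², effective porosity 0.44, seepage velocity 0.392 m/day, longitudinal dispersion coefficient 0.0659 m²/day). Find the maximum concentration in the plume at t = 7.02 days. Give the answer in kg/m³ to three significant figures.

0.00664 kg/m³

The peak of an instantaneous 1D plume sits at x = vt; there the Gaussian factor is 1 and C_max = M/(n_e·A·√(4πDt)), where n_e·A is the pore area the mass is dissolved in.
√(4πDt) = √(4π × 0.0659 × 7.02) = 2.411 m, so C_max = 0.217/(0.44 × 30.8 × 2.411) = 0.00664 kg/m³.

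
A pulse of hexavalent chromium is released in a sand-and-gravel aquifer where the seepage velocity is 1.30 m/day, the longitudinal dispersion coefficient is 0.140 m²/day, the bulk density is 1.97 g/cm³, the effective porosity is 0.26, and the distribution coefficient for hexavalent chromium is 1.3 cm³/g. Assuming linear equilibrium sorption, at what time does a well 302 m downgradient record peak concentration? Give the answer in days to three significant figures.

2520 days

Retardation factor R = 1 + ρ_b·K_d/n = 1 + 1.97 × 1.3/0.26 = 10.85.
Sorption retards both mechanisms: v_R = v/R = 0.1198 m/day, D_R = D/R = 0.01290 m²/day.
Peak time from v_R²t² + 2D_R t − x² = 0: t = (√(D_R² + v_R²x²) − D_R)/v_R².
√(D_R² + v_R²x²) = √(0.01290² + 0.1198² × 302²) = 36.18; v_R² = 0.01435.
t = (36.18 − 0.01290)/0.01435 = 2520 days.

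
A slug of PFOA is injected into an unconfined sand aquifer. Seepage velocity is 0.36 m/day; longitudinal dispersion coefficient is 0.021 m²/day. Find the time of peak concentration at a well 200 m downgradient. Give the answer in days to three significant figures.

555 days

For the 1D instantaneous-source solution, setting ∂C/∂t = 0 at fixed x gives v²t² + 2Dt − x² = 0, so t = (√(D² + v²x²) − D)/v².
√(D² + v²x²) = √(0.021² + 0.36² × 200²) = 72.00; v² = 0.1296.
t = (72.00 − 0.021)/0.1296 = 555 days (vs. the pure-advection estimate x/v = 556 d).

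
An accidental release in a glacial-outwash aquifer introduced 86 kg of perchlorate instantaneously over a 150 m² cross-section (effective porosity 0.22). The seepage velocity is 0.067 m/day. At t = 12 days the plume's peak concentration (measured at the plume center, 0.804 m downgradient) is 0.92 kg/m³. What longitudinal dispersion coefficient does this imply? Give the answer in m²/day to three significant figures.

0.0532 m²/day

At the plume center C_max = M/(n_e·A·√(4πDt)), so D = M²/(4πt·(n_e·A·C_max)²).
n_e·A·C_max = 0.22 × 150 × 0.92 = 30.36 kg/m.
D = 86²/(4π × 12 × 30.36²) = 0.0532 m²/day.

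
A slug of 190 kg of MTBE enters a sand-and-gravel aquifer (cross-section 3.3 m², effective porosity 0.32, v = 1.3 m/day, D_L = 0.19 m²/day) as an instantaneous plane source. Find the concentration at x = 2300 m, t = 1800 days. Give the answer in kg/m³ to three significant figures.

For an instantaneous plane source, C(x,t) = M/(n_e·A·√(4πDt)) · exp(−(x−vt)²/(4Dt)), with n_e·A the pore (flow) area.
Plume center vt = 1.3 × 1800 = 2340 m, so the well at 2300 m is 40 m upgradient of the peak.
√(4πDt) = 65.56 m, giving peak height M/(n_e·A·√(4πDt)) = 190/(0.32 × 3.3 × 65.56) = 2.744 kg/m³.
(x−vt)²/(4Dt) = (-40)²/(4 × 0.19 × 1800) = 1.170; exp(−1.170) = 0.3104.
C = 2.744 × 0.3104 = 0.852 kg/m³.

0.852 kg/m³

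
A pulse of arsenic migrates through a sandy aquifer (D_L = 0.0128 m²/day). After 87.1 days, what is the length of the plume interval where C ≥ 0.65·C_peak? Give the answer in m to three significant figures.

The plume is Gaussian with σ = √(2Dt) = √(2 × 0.0128 × 87.1) = 1.493 m.
C/C_peak = exp(−Δx²/(2σ²)) = 0.65 ⇒ Δx = σ·√(−2 ln 0.65) = 1.493 × 0.9282 = 1.386 m.
Width = 2Δx = 2.77 m.

2.77 m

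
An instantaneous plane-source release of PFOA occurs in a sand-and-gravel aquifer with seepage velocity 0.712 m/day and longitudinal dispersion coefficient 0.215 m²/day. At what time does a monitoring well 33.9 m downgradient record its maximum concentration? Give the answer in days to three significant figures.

47.2 days

For the 1D instantaneous-source solution, setting ∂C/∂t = 0 at fixed x gives v²t² + 2Dt − x² = 0, so t = (√(D² + v²x²) − D)/v².
√(D² + v²x²) = √(0.215² + 0.712² × 33.9²) = 24.14; v² = 0.506944.
t = (24.14 − 0.215)/0.506944 = 47.2 days (vs. the pure-advection estimate x/v = 47.6 d).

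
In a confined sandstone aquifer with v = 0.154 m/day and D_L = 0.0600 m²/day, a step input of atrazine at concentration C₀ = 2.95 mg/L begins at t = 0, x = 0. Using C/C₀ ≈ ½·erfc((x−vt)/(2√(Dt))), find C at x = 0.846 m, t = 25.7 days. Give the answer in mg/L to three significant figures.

For a continuous step input, C/C₀ ≈ ½·erfc((x−vt)/(2√(Dt))).
vt = 0.154 × 25.7 = 3.9578 m and 2√(Dt) = 2√(0.0600 × 25.7) = 2.484 m.
Argument (x−vt)/(2√(Dt)) = (0.846 − 3.9578)/2.484 = -1.253; ½·erfc(-1.253) = 0.9618.
C = 2.95 × 0.9618 = 2.84 mg/L.

2.84 mg/L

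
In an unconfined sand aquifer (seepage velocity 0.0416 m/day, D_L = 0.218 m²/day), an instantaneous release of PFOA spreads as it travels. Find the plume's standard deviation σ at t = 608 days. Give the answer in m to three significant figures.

16.3 m

Dispersive spreading gives a Gaussian with σ² = 2Dt; advection only shifts the center.
σ = √(2 × 0.218 × 608) = 16.3 m.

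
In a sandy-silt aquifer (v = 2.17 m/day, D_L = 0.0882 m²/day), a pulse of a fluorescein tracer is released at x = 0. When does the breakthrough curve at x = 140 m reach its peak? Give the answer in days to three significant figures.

64.5 days

For the 1D instantaneous-source solution, setting ∂C/∂t = 0 at fixed x gives v²t² + 2Dt − x² = 0, so t = (√(D² + v²x²) − D)/v².
√(D² + v²x²) = √(0.0882² + 2.17² × 140²) = 303.8; v² = 4.7089.
t = (303.8 − 0.0882)/4.7089 = 64.5 days (vs. the pure-advection estimate x/v = 64.5 d).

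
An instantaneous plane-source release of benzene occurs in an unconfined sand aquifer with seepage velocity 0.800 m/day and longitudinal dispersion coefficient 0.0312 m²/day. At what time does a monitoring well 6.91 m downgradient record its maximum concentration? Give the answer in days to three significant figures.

For the 1D instantaneous-source solution, setting ∂C/∂t = 0 at fixed x gives v²t² + 2Dt − x² = 0, so t = (√(D² + v²x²) − D)/v².
√(D² + v²x²) = √(0.0312² + 0.800² × 6.91²) = 5.528; v² = 0.64.
t = (5.528 − 0.0312)/0.64 = 8.59 days (vs. the pure-advection estimate x/v = 8.64 d).

8.59 days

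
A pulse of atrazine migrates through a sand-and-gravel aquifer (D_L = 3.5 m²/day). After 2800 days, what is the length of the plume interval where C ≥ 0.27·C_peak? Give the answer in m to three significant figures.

The plume is Gaussian with σ = √(2Dt) = √(2 × 3.5 × 2800) = 140.0 m.
C/C_peak = exp(−Δx²/(2σ²)) = 0.27 ⇒ Δx = σ·√(−2 ln 0.27) = 140.0 × 1.618 = 226.5 m.
Width = 2Δx = 453 m.

453 m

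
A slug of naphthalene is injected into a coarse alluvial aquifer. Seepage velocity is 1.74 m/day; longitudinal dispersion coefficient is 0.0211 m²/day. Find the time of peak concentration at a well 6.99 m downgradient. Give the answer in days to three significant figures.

For the 1D instantaneous-source solution, setting ∂C/∂t = 0 at fixed x gives v²t² + 2Dt − x² = 0, so t = (√(D² + v²x²) − D)/v².
√(D² + v²x²) = √(0.0211² + 1.74² × 6.99²) = 12.16; v² = 3.0276.
t = (12.16 − 0.0211)/3.0276 = 4.01 days (vs. the pure-advection estimate x/v = 4.02 d).

4.01 days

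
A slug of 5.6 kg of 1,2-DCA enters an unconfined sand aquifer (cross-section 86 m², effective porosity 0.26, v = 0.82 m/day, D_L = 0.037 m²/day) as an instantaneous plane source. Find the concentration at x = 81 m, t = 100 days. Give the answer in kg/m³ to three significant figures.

For an instantaneous plane source, C(x,t) = M/(n_e·A·√(4πDt)) · exp(−(x−vt)²/(4Dt)), with n_e·A the pore (flow) area.
Plume center vt = 0.82 × 100 = 82 m, so the well at 81 m is 1 m upgradient of the peak.
√(4πDt) = 6.819 m, giving peak height M/(n_e·A·√(4πDt)) = 5.6/(0.26 × 86 × 6.819) = 0.03673 kg/m³.
(x−vt)²/(4Dt) = (-1)²/(4 × 0.037 × 100) = 0.06757; exp(−0.06757) = 0.9347.
C = 0.03673 × 0.9347 = 0.0343 kg/m³.

0.0343 kg/m³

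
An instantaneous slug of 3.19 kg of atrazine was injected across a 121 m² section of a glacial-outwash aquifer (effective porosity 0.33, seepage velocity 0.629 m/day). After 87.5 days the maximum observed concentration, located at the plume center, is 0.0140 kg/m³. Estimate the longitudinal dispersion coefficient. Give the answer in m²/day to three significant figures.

0.0296 m²/day

At the plume center C_max = M/(n_e·A·√(4πDt)), so D = M²/(4πt·(n_e·A·C_max)²).
n_e·A·C_max = 0.33 × 121 × 0.0140 = 0.5590 kg/m.
D = 3.19²/(4π × 87.5 × 0.5590²) = 0.0296 m²/day.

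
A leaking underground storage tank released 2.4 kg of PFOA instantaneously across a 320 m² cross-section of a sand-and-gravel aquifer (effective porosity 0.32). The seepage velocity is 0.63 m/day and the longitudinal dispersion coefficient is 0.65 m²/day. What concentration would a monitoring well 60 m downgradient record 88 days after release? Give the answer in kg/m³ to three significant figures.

0.000798 kg/m³

For an instantaneous plane source, C(x,t) = M/(n_e·A·√(4πDt)) · exp(−(x−vt)²/(4Dt)), with n_e·A the pore (flow) area.
Plume center vt = 0.63 × 88 = 55.44 m, so the well at 60 m is 4.56 m downgradient of the peak.
√(4πDt) = 26.81 m, giving peak height M/(n_e·A·√(4πDt)) = 2.4/(0.32 × 320 × 26.81) = 0.0008742 kg/m³.
(x−vt)²/(4Dt) = (4.56)²/(4 × 0.65 × 88) = 0.09088; exp(−0.09088) = 0.9131.
C = 0.0008742 × 0.9131 = 0.000798 kg/m³.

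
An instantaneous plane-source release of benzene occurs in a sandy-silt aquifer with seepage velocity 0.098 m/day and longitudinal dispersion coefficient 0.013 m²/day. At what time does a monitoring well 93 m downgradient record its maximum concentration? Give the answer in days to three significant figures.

For the 1D instantaneous-source solution, setting ∂C/∂t = 0 at fixed x gives v²t² + 2Dt − x² = 0, so t = (√(D² + v²x²) − D)/v².
√(D² + v²x²) = √(0.013² + 0.098² × 93²) = 9.114; v² = 0.009604.
t = (9.114 − 0.013)/0.009604 = 948 days (vs. the pure-advection estimate x/v = 949 d).

948 days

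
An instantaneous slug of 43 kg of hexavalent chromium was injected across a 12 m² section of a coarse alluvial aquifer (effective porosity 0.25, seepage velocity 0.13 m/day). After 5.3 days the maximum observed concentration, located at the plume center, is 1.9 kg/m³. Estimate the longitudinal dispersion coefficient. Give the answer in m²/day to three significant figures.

0.854 m²/day

At the plume center C_max = M/(n_e·A·√(4πDt)), so D = M²/(4πt·(n_e·A·C_max)²).
n_e·A·C_max = 0.25 × 12 × 1.9 = 5.700 kg/m.
D = 43²/(4π × 5.3 × 5.700²) = 0.854 m²/day.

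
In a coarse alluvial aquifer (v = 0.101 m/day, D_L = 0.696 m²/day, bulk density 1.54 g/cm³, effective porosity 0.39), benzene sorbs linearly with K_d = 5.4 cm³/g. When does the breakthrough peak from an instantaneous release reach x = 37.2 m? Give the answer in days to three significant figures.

Retardation factor R = 1 + ρ_b·K_d/n = 1 + 1.54 × 5.4/0.39 = 22.32.
Sorption retards both mechanisms: v_R = v/R = 0.004525 m/day, D_R = D/R = 0.03118 m²/day.
Peak time from v_R²t² + 2D_R t − x² = 0: t = (√(D_R² + v_R²x²) − D_R)/v_R².
√(D_R² + v_R²x²) = √(0.03118² + 0.004525² × 37.2²) = 0.1712; v_R² = 2.048e-05.
t = (0.1712 − 0.03118)/2.048e-05 = 6840 days.

6840 days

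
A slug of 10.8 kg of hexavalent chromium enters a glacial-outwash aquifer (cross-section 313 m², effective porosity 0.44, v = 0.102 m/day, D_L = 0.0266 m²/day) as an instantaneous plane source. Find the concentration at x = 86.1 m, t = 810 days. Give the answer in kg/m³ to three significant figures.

For an instantaneous plane source, C(x,t) = M/(n_e·A·√(4πDt)) · exp(−(x−vt)²/(4Dt)), with n_e·A the pore (flow) area.
Plume center vt = 0.102 × 810 = 82.62 m, so the well at 86.1 m is 3.48 m downgradient of the peak.
√(4πDt) = 16.45 m, giving peak height M/(n_e·A·√(4πDt)) = 10.8/(0.44 × 313 × 16.45) = 0.004767 kg/m³.
(x−vt)²/(4Dt) = (3.48)²/(4 × 0.0266 × 810) = 0.1405; exp(−0.1405) = 0.8689.
C = 0.004767 × 0.8689 = 0.00414 kg/m³.

0.00414 kg/m³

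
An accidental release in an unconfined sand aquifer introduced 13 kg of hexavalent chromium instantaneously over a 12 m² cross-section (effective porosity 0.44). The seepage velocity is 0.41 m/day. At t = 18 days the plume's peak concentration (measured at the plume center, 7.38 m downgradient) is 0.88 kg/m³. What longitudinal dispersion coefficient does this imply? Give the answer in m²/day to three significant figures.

At the plume center C_max = M/(n_e·A·√(4πDt)), so D = M²/(4πt·(n_e·A·C_max)²).
n_e·A·C_max = 0.44 × 12 × 0.88 = 4.646 kg/m.
D = 13²/(4π × 18 × 4.646²) = 0.0346 m²/day.

0.0346 m²/day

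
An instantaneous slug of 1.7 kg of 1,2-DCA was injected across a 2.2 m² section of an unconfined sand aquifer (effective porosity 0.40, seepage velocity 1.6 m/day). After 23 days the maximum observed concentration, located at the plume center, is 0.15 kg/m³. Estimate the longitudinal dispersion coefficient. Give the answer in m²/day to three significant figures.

At the plume center C_max = M/(n_e·A·√(4πDt)), so D = M²/(4πt·(n_e·A·C_max)²).
n_e·A·C_max = 0.40 × 2.2 × 0.15 = 0.1320 kg/m.
D = 1.7²/(4π × 23 × 0.1320²) = 0.574 m²/day.

0.574 m²/day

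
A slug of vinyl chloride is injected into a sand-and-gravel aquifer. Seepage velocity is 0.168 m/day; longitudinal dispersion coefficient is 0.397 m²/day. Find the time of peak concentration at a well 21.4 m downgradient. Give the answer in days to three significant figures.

114 days

For the 1D instantaneous-source solution, setting ∂C/∂t = 0 at fixed x gives v²t² + 2Dt − x² = 0, so t = (√(D² + v²x²) − D)/v².
√(D² + v²x²) = √(0.397² + 0.168² × 21.4²) = 3.617; v² = 0.028224.
t = (3.617 − 0.397)/0.028224 = 114 days (vs. the pure-advection estimate x/v = 127 d).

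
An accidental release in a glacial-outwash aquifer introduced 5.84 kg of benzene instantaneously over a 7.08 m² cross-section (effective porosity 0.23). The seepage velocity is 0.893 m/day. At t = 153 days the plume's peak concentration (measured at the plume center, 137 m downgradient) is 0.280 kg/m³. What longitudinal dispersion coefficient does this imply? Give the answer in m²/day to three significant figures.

0.0853 m²/day

At the plume center C_max = M/(n_e·A·√(4πDt)), so D = M²/(4πt·(n_e·A·C_max)²).
n_e·A·C_max = 0.23 × 7.08 × 0.280 = 0.4560 kg/m.
D = 5.84²/(4π × 153 × 0.4560²) = 0.0853 m²/day.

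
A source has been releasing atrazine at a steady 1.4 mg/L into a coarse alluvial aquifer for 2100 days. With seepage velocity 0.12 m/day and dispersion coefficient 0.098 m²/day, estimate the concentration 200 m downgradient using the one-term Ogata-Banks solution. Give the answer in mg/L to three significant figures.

1.39 mg/L

For a continuous step input, C/C₀ ≈ ½·erfc((x−vt)/(2√(Dt))).
vt = 0.12 × 2100 = 252 m and 2√(Dt) = 2√(0.098 × 2100) = 28.69 m.
Argument (x−vt)/(2√(Dt)) = (200 − 252)/28.69 = -1.812; ½·erfc(-1.812) = 0.9948.
C = 1.4 × 0.9948 = 1.39 mg/L.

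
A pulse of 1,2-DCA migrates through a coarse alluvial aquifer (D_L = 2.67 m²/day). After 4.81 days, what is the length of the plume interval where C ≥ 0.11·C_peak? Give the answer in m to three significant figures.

The plume is Gaussian with σ = √(2Dt) = √(2 × 2.67 × 4.81) = 5.068 m.
C/C_peak = exp(−Δx²/(2σ²)) = 0.11 ⇒ Δx = σ·√(−2 ln 0.11) = 5.068 × 2.101 = 10.65 m.
Width = 2Δx = 21.3 m.

21.3 m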